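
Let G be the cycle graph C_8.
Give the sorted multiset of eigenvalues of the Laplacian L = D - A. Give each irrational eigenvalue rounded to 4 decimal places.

The graph has 8 vertices and degree multiset [2, 2, 2, 2, 2, 2, 2, 2]; D is the diagonal matrix of degrees and L = D - A. Since every row of L sums to 0, the all-ones vector is in the kernel and 0 is an eigenvalue. The single zero eigenvalue shows the graph is connected.

[0, 0.5858, 0.5858, 2, 2, 3.4142, 3.4142, 4]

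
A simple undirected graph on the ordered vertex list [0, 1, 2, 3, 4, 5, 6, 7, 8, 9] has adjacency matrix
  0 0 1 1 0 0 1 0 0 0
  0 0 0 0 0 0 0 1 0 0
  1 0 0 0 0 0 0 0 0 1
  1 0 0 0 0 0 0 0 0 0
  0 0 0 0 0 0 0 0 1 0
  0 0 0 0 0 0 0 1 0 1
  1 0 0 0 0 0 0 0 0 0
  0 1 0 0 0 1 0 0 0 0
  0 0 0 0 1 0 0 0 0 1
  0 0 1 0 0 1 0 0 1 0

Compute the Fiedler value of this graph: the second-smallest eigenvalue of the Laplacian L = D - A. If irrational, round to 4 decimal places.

With the vertex order [0, 1, 2, 3, 4, 5, 6, 7, 8, 9], the degrees are [3, 1, 2, 1, 1, 2, 1, 2, 2, 3], giving D = diag(3, 1, 2, 1, 1, 2, 1, 2, 2, 3) and L = D - A. Computing the eigenvalues of L and sorting gives [0, 0.1640, 0.2885, 1, 1, 1.6385, 2.3252, 3.0979, 3.9293, 4.5566]. The Fiedler value lambda_2 = 0.1640 is strictly positive, so the graph is connected.

0.1640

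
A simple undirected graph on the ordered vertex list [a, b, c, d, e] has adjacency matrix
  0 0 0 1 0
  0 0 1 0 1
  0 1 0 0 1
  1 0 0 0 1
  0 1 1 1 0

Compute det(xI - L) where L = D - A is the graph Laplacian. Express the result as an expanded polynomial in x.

x^5 - 10x^4 + 34x^3 - 44x^2 + 15x

With the vertex order [a, b, c, d, e], the degrees are [1, 2, 2, 2, 3], giving D = diag(1, 2, 2, 2, 3) and L = D - A. L has integer entries, so p(x) = det(xI - L) has integer coefficients. Expanding the determinant yields x^5 - 10x^4 + 34x^3 - 44x^2 + 15x. The constant term is 0 because L is singular (the all-ones vector lies in its kernel). The eigenvalues sum to 10, which equals trace(L) = 2|E|. The largest eigenvalue, 4.1701, is at most the vertex count 5.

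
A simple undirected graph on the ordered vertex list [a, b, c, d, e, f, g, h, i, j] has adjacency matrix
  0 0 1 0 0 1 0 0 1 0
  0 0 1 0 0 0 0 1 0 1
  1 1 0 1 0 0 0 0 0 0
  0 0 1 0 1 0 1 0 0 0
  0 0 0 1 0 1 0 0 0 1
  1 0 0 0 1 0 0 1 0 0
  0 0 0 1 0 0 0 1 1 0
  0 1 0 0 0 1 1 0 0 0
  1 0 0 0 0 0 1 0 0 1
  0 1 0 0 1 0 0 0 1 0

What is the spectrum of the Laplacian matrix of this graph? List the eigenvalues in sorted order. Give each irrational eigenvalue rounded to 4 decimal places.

Reading degrees in the order [a, b, c, d, e, f, g, h, i, j] gives [3, 3, 3, 3, 3, 3, 3, 3, 3, 3]; set D = diag(3, 3, 3, 3, 3, 3, 3, 3, 3, 3) and form L = D - A. Since every row of L sums to 0, the all-ones vector is in the kernel and 0 is an eigenvalue. The single zero eigenvalue shows the graph is connected. The largest eigenvalue, 5, is at most the vertex count 10.

[0, 2, 2, 2, 2, 2, 5, 5, 5, 5]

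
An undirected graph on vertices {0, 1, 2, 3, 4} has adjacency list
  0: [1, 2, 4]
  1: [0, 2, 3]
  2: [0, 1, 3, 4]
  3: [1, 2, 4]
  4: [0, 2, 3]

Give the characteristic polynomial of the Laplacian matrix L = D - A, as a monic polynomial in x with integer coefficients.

Reading degrees in the order [0, 1, 2, 3, 4] gives [3, 3, 4, 3, 3]; set D = diag(3, 3, 4, 3, 3) and form L = D - A. Computing det(xI - L) by cofactor expansion (or equivalently via sum-over-permutations) gives x^5 - 16x^4 + 94x^3 - 240x^2 + 225x. The constant term is 0 because L is singular (the all-ones vector lies in its kernel). By the matrix-tree theorem the graph has (1/5) * product of the nonzero eigenvalues = 45 spanning trees.

x^5 - 16x^4 + 94x^3 - 240x^2 + 225x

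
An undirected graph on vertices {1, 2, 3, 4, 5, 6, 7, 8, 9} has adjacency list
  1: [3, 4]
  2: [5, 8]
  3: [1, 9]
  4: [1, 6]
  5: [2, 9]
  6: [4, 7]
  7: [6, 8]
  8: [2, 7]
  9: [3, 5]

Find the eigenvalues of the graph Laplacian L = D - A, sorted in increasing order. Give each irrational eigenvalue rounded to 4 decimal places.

[0, 0.4679, 0.4679, 1.6527, 1.6527, 3, 3, 3.8794, 3.8794]

With the vertex order [1, 2, 3, 4, 5, 6, 7, 8, 9], the degrees are [2, 2, 2, 2, 2, 2, 2, 2, 2], giving D = diag(2, 2, 2, 2, 2, 2, 2, 2, 2) and L = D - A. L is symmetric positive semidefinite, so every eigenvalue is real and nonnegative. The single zero eigenvalue shows the graph is connected. There is one zero in the spectrum, matching the 1 component.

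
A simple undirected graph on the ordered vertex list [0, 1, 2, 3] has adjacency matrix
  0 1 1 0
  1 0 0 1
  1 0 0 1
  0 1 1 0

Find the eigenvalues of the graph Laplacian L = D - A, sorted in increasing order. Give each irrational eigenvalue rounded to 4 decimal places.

With the vertex order [0, 1, 2, 3], the degrees are [2, 2, 2, 2], giving D = diag(2, 2, 2, 2) and L = D - A. The multiplicity of 0 as a Laplacian eigenvalue equals the number of connected components. The single zero eigenvalue shows the graph is connected.

[0, 2, 2, 4]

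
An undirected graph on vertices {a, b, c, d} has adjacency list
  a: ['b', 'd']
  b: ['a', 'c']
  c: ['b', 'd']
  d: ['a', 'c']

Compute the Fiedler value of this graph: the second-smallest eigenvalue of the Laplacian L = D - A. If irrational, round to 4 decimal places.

2

Reading degrees in the order [a, b, c, d] gives [2, 2, 2, 2]; set D = diag(2, 2, 2, 2) and form L = D - A. The sorted Laplacian eigenvalues are [0, 2, 2, 4]; the algebraic connectivity is the second entry, 2. The largest eigenvalue, 4, is at most the vertex count 4. By the matrix-tree theorem the graph has (1/4) * product of the nonzero eigenvalues = 4 spanning trees.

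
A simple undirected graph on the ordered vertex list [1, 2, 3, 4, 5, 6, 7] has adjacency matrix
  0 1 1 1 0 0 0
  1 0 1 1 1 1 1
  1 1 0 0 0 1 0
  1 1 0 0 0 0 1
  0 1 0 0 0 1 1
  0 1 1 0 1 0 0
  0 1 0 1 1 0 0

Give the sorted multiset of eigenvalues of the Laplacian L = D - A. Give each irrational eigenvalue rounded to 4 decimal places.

[0, 2, 2, 4, 4, 5, 7]

Each diagonal entry of L is the vertex degree and each off-diagonal entry is -1 where an edge is present, 0 otherwise; in the order [1, 2, 3, 4, 5, 6, 7] the diagonal is [3, 6, 3, 3, 3, 3, 3]. L is symmetric positive semidefinite, so every eigenvalue is real and nonnegative. By the matrix-tree theorem the graph has (1/7) * product of the nonzero eigenvalues = 320 spanning trees. There is one zero in the spectrum, matching the 1 component.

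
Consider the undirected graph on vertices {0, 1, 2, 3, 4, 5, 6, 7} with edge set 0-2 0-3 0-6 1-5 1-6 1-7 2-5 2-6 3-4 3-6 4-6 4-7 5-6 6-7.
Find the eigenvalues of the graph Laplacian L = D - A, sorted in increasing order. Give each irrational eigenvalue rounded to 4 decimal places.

[0, 1.7530, 1.7530, 3.4450, 3.4450, 4.8019, 4.8019, 8]

Each diagonal entry of L is the vertex degree and each off-diagonal entry is -1 where an edge is present, 0 otherwise; in the order [0, 1, 2, 3, 4, 5, 6, 7] the diagonal is [3, 3, 3, 3, 3, 3, 7, 3]. Diagonalising L (or applying a numerical eigensolver to the 8x8 matrix) gives the spectrum above.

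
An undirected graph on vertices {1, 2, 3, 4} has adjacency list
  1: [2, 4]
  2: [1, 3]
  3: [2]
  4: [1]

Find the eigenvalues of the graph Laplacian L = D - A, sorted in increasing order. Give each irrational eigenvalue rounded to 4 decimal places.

[0, 0.5858, 2, 3.4142]

With the vertex order [1, 2, 3, 4], the degrees are [2, 2, 1, 1], giving D = diag(2, 2, 1, 1) and L = D - A. The multiplicity of 0 as a Laplacian eigenvalue equals the number of connected components. The single zero eigenvalue shows the graph is connected.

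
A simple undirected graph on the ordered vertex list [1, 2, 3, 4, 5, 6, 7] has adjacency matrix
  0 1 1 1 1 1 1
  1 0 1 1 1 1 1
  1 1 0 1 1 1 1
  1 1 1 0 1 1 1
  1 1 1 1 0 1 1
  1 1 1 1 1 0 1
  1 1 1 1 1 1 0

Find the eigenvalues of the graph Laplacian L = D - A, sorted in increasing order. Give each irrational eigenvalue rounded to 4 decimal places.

[0, 7, 7, 7, 7, 7, 7]

Reading degrees in the order [1, 2, 3, 4, 5, 6, 7] gives [6, 6, 6, 6, 6, 6, 6]; set D = diag(6, 6, 6, 6, 6, 6, 6) and form L = D - A. Since every row of L sums to 0, the all-ones vector is in the kernel and 0 is an eigenvalue. The single zero eigenvalue shows the graph is connected. The largest eigenvalue, 7, is at most the vertex count 7.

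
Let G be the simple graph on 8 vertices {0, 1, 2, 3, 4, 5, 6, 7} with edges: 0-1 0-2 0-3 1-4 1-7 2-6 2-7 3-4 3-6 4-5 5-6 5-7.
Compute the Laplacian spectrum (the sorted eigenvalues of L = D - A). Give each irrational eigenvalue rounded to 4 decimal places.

[0, 2, 2, 2, 4, 4, 4, 6]

Reading degrees in the order [0, 1, 2, 3, 4, 5, 6, 7] gives [3, 3, 3, 3, 3, 3, 3, 3]; set D = diag(3, 3, 3, 3, 3, 3, 3, 3) and form L = D - A. Since every row of L sums to 0, the all-ones vector is in the kernel and 0 is an eigenvalue. There is one zero in the spectrum, matching the 1 component.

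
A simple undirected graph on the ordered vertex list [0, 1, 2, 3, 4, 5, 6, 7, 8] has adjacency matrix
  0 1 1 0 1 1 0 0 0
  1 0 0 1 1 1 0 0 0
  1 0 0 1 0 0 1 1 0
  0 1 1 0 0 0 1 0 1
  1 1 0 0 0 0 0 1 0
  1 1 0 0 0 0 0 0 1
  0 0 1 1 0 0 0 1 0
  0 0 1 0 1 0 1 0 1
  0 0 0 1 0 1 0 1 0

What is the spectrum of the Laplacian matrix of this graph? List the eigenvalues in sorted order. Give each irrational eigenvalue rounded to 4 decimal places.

With the vertex order [0, 1, 2, 3, 4, 5, 6, 7, 8], the degrees are [4, 4, 4, 4, 3, 3, 3, 4, 3], giving D = diag(4, 4, 4, 4, 3, 3, 3, 4, 3) and L = D - A. L is symmetric positive semidefinite, so every eigenvalue is real and nonnegative. There is one zero in the spectrum, matching the 1 component.

[0, 1.5936, 2.2420, 3, 3.7197, 4.1752, 5.2326, 5.6055, 6.4315]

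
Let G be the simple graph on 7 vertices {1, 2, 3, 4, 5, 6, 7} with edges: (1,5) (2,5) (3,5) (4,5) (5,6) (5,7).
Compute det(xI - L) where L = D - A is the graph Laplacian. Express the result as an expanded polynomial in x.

Reading degrees in the order [1, 2, 3, 4, 5, 6, 7] gives [1, 1, 1, 1, 6, 1, 1]; set D = diag(1, 1, 1, 1, 6, 1, 1) and form L = D - A. L has integer entries, so p(x) = det(xI - L) has integer coefficients. Expanding the determinant yields x^7 - 12x^6 + 45x^5 - 80x^4 + 75x^3 - 36x^2 + 7x. Since p(0) = det(-L) = 0, x divides p(x).

x^7 - 12x^6 + 45x^5 - 80x^4 + 75x^3 - 36x^2 + 7x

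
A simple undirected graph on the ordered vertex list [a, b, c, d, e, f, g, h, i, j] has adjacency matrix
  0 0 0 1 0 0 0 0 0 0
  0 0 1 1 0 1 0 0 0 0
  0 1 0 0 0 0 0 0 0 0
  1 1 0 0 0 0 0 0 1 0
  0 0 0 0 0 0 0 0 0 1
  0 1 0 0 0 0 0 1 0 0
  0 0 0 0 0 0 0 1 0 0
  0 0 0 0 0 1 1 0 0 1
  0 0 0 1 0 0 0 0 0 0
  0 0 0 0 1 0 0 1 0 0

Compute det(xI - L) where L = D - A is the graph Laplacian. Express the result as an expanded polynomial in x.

With the vertex order [a, b, c, d, e, f, g, h, i, j], the degrees are [1, 3, 1, 3, 1, 2, 1, 3, 1, 2], giving D = diag(1, 3, 1, 3, 1, 2, 1, 3, 1, 2) and L = D - A. L has integer entries, so p(x) = det(xI - L) has integer coefficients. Expanding the determinant yields x^10 - 18x^9 + 133x^8 - 524x^7 + 1200x^6 - 1638x^5 + 1317x^4 - 592x^3 + 131x^2 - 10x. The coefficient of x^9 equals -trace(L) = -18, matching the sum of degrees. There is one zero in the spectrum, matching the 1 component.

x^10 - 18x^9 + 133x^8 - 524x^7 + 1200x^6 - 1638x^5 + 1317x^4 - 592x^3 + 131x^2 - 10x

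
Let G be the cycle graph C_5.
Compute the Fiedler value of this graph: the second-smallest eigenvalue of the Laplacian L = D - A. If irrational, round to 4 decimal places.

1.3820

The graph has 5 vertices and degree multiset [2, 2, 2, 2, 2]; D is the diagonal matrix of degrees and L = D - A. Computing the eigenvalues of L and sorting gives [0, 1.3820, 1.3820, 3.6180, 3.6180]. The Fiedler value lambda_2 = 1.3820 is strictly positive, so the graph is connected. By the matrix-tree theorem the graph has (1/5) * product of the nonzero eigenvalues = 5 spanning trees. There is one zero in the spectrum, matching the 1 component.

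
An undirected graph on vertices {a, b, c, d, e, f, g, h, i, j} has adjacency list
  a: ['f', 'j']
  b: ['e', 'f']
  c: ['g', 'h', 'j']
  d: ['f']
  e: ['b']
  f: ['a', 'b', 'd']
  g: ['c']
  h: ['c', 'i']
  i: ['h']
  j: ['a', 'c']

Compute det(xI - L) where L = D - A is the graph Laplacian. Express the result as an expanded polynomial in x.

Each diagonal entry of L is the vertex degree and each off-diagonal entry is -1 where an edge is present, 0 otherwise; in the order [a, b, c, d, e, f, g, h, i, j] the diagonal is [2, 2, 3, 1, 1, 3, 1, 2, 1, 2]. Computing det(xI - L) by cofactor expansion (or equivalently via sum-over-permutations) gives x^10 - 18x^9 + 134x^8 - 536x^7 + 1254x^6 - 1752x^5 + 1434x^4 - 648x^3 + 141x^2 - 10x. The coefficient of x^9 equals -trace(L) = -18, matching the sum of degrees. The largest eigenvalue, 4.4458, is at most the vertex count 10.

x^10 - 18x^9 + 134x^8 - 536x^7 + 1254x^6 - 1752x^5 + 1434x^4 - 648x^3 + 141x^2 - 10x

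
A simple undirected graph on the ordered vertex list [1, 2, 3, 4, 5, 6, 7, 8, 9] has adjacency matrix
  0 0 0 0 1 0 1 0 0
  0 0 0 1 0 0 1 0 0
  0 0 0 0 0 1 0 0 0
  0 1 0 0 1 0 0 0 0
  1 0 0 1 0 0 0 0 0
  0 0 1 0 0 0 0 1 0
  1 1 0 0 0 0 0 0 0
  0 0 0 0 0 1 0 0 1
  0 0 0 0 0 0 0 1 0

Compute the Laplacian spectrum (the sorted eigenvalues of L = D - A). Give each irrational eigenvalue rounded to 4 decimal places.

[0, 0, 0.5858, 1.3820, 1.3820, 2, 3.4142, 3.6180, 3.6180]

Each diagonal entry of L is the vertex degree and each off-diagonal entry is -1 where an edge is present, 0 otherwise; in the order [1, 2, 3, 4, 5, 6, 7, 8, 9] the diagonal is [2, 2, 1, 2, 2, 2, 2, 2, 1]. Since every row of L sums to 0, the all-ones vector is in the kernel and 0 is an eigenvalue. The 2 zero eigenvalues correspond to the 2 connected components. There are 2 zeros in the spectrum, matching the 2 components.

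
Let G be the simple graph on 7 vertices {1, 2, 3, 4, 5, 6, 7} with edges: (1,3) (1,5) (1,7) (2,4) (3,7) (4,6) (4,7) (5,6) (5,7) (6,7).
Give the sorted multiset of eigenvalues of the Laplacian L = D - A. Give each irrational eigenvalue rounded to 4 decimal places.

[0, 0.6751, 1.7898, 2.8517, 3.9185, 4.7069, 6.0579]

With the vertex order [1, 2, 3, 4, 5, 6, 7], the degrees are [3, 1, 2, 3, 3, 3, 5], giving D = diag(3, 1, 2, 3, 3, 3, 5) and L = D - A. L is symmetric positive semidefinite, so every eigenvalue is real and nonnegative. The eigenvalues sum to 20, which equals trace(L) = 2|E|. By the matrix-tree theorem the graph has (1/7) * product of the nonzero eigenvalues = 55 spanning trees.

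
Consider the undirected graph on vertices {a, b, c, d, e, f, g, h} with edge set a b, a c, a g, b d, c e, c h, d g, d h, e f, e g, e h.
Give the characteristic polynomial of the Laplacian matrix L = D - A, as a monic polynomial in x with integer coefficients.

x^8 - 22x^7 + 198x^6 - 940x^5 + 2526x^4 - 3810x^3 + 2947x^2 - 880x

Each diagonal entry of L is the vertex degree and each off-diagonal entry is -1 where an edge is present, 0 otherwise; in the order [a, b, c, d, e, f, g, h] the diagonal is [3, 2, 3, 3, 4, 1, 3, 3]. L has integer entries, so p(x) = det(xI - L) has integer coefficients. Expanding the determinant yields x^8 - 22x^7 + 198x^6 - 940x^5 + 2526x^4 - 3810x^3 + 2947x^2 - 880x. The constant term is 0 because L is singular (the all-ones vector lies in its kernel). There is one zero in the spectrum, matching the 1 component.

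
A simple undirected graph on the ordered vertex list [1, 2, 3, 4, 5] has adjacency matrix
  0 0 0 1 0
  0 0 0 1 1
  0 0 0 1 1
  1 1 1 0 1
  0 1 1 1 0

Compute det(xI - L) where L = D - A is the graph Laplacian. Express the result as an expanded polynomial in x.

x^5 - 12x^4 + 49x^3 - 78x^2 + 40x

With the vertex order [1, 2, 3, 4, 5], the degrees are [1, 2, 2, 4, 3], giving D = diag(1, 2, 2, 4, 3) and L = D - A. L has integer entries, so p(x) = det(xI - L) has integer coefficients. Expanding the determinant yields x^5 - 12x^4 + 49x^3 - 78x^2 + 40x. The coefficient of x^4 equals -trace(L) = -12, matching the sum of degrees. The largest eigenvalue, 5, is at most the vertex count 5.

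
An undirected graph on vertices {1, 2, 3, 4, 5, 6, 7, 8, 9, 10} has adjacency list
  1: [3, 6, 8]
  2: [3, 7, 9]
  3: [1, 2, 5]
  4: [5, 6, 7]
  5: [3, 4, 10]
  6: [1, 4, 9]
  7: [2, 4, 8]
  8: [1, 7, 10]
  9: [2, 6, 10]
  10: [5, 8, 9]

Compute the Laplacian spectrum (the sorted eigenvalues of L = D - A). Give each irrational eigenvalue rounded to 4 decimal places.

Reading degrees in the order [1, 2, 3, 4, 5, 6, 7, 8, 9, 10] gives [3, 3, 3, 3, 3, 3, 3, 3, 3, 3]; set D = diag(3, 3, 3, 3, 3, 3, 3, 3, 3, 3) and form L = D - A. Diagonalising L (or applying a numerical eigensolver to the 10x10 matrix) gives the spectrum above. There is one zero in the spectrum, matching the 1 component.

[0, 2, 2, 2, 2, 2, 5, 5, 5, 5]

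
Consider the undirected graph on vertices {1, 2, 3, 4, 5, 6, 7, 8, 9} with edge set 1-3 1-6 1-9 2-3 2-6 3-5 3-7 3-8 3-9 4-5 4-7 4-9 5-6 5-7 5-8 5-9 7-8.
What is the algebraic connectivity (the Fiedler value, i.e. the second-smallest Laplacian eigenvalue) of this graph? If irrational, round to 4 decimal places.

1.3776

Each diagonal entry of L is the vertex degree and each off-diagonal entry is -1 where an edge is present, 0 otherwise; in the order [1, 2, 3, 4, 5, 6, 7, 8, 9] the diagonal is [3, 2, 6, 3, 6, 3, 4, 3, 4]. The smallest Laplacian eigenvalue is always 0. The next one, lambda_2 = 1.3776, measures how hard the graph is to disconnect: larger values mean better connectivity. There is one zero in the spectrum, matching the 1 component.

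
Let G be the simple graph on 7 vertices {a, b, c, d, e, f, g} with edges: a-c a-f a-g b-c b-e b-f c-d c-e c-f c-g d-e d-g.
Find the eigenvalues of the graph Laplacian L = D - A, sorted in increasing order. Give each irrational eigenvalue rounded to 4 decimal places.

[0, 2, 2, 4, 4, 5, 7]

Each diagonal entry of L is the vertex degree and each off-diagonal entry is -1 where an edge is present, 0 otherwise; in the order [a, b, c, d, e, f, g] the diagonal is [3, 3, 6, 3, 3, 3, 3]. Since every row of L sums to 0, the all-ones vector is in the kernel and 0 is an eigenvalue.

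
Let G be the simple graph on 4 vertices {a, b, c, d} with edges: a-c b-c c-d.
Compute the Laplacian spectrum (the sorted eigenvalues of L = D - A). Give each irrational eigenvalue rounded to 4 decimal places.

Reading degrees in the order [a, b, c, d] gives [1, 1, 3, 1]; set D = diag(1, 1, 3, 1) and form L = D - A. Diagonalising L (or applying a numerical eigensolver to the 4x4 matrix) gives the spectrum above. There is one zero in the spectrum, matching the 1 component. The largest eigenvalue, 4, is at most the vertex count 4.

[0, 1, 1, 4]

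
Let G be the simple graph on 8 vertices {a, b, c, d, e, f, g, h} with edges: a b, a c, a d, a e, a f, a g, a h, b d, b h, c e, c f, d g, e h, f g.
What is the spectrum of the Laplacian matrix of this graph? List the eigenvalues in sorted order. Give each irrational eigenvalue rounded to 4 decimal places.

Each diagonal entry of L is the vertex degree and each off-diagonal entry is -1 where an edge is present, 0 otherwise; in the order [a, b, c, d, e, f, g, h] the diagonal is [7, 3, 3, 3, 3, 3, 3, 3]. Since every row of L sums to 0, the all-ones vector is in the kernel and 0 is an eigenvalue. The eigenvalues sum to 28, which equals trace(L) = 2|E|.

[0, 1.7530, 1.7530, 3.4450, 3.4450, 4.8019, 4.8019, 8]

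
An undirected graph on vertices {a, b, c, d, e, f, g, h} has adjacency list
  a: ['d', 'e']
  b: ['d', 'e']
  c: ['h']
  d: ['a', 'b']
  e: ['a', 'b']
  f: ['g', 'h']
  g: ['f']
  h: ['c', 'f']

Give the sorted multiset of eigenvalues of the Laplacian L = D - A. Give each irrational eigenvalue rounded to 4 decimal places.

Each diagonal entry of L is the vertex degree and each off-diagonal entry is -1 where an edge is present, 0 otherwise; in the order [a, b, c, d, e, f, g, h] the diagonal is [2, 2, 1, 2, 2, 2, 1, 2]. Diagonalising L (or applying a numerical eigensolver to the 8x8 matrix) gives the spectrum above. The 2 zero eigenvalues correspond to the 2 connected components. The largest eigenvalue, 4, is at most the vertex count 8. The eigenvalues sum to 14, which equals trace(L) = 2|E|.

[0, 0, 0.5858, 2, 2, 2, 3.4142, 4]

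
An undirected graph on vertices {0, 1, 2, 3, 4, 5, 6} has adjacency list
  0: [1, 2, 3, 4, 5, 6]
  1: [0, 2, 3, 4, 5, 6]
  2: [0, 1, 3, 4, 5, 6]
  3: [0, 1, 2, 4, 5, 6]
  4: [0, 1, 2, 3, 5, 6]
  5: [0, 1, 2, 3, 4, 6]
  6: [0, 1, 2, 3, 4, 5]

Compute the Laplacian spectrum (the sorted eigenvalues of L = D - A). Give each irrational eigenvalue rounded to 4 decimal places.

Each diagonal entry of L is the vertex degree and each off-diagonal entry is -1 where an edge is present, 0 otherwise; in the order [0, 1, 2, 3, 4, 5, 6] the diagonal is [6, 6, 6, 6, 6, 6, 6]. Diagonalising L (or applying a numerical eigensolver to the 7x7 matrix) gives the spectrum above. The single zero eigenvalue shows the graph is connected. By the matrix-tree theorem the graph has (1/7) * product of the nonzero eigenvalues = 16807 spanning trees.

[0, 7, 7, 7, 7, 7, 7]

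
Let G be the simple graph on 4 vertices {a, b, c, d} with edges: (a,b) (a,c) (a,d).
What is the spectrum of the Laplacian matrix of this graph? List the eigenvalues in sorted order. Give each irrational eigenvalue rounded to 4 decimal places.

Each diagonal entry of L is the vertex degree and each off-diagonal entry is -1 where an edge is present, 0 otherwise; in the order [a, b, c, d] the diagonal is [3, 1, 1, 1]. Diagonalising L (or applying a numerical eigensolver to the 4x4 matrix) gives the spectrum above. There is one zero in the spectrum, matching the 1 component.

[0, 1, 1, 4]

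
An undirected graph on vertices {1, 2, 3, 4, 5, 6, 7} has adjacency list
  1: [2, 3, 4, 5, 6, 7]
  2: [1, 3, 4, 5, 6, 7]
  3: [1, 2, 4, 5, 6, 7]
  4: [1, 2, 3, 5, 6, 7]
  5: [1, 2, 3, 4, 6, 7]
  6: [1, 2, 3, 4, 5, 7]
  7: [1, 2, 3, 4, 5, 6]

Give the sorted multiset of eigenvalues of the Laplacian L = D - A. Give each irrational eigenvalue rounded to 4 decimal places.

[0, 7, 7, 7, 7, 7, 7]

With the vertex order [1, 2, 3, 4, 5, 6, 7], the degrees are [6, 6, 6, 6, 6, 6, 6], giving D = diag(6, 6, 6, 6, 6, 6, 6) and L = D - A. L is symmetric positive semidefinite, so every eigenvalue is real and nonnegative. By the matrix-tree theorem the graph has (1/7) * product of the nonzero eigenvalues = 16807 spanning trees.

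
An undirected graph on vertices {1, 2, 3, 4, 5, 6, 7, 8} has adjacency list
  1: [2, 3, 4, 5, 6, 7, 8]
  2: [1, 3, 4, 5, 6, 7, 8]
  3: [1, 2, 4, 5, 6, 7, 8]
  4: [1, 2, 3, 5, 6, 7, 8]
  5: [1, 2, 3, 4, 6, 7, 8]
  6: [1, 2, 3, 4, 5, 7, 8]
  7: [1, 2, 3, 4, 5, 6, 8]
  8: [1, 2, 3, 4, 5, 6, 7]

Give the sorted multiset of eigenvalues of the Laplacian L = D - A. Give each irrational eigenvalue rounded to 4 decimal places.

[0, 8, 8, 8, 8, 8, 8, 8]

Reading degrees in the order [1, 2, 3, 4, 5, 6, 7, 8] gives [7, 7, 7, 7, 7, 7, 7, 7]; set D = diag(7, 7, 7, 7, 7, 7, 7, 7) and form L = D - A. Since every row of L sums to 0, the all-ones vector is in the kernel and 0 is an eigenvalue. The single zero eigenvalue shows the graph is connected. The eigenvalues sum to 56, which equals trace(L) = 2|E|.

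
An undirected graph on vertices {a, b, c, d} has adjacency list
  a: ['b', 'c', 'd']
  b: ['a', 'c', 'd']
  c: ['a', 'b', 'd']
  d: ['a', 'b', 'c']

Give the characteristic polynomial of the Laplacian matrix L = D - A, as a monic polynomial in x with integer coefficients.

With the vertex order [a, b, c, d], the degrees are [3, 3, 3, 3], giving D = diag(3, 3, 3, 3) and L = D - A. Computing det(xI - L) by cofactor expansion (or equivalently via sum-over-permutations) gives x^4 - 12x^3 + 48x^2 - 64x. The coefficient of x^3 equals -trace(L) = -12, matching the sum of degrees. The largest eigenvalue, 4, is at most the vertex count 4. There is one zero in the spectrum, matching the 1 component.

x^4 - 12x^3 + 48x^2 - 64x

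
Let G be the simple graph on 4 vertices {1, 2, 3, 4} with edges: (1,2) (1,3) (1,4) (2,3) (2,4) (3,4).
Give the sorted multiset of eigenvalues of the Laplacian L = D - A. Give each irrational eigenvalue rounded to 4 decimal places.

[0, 4, 4, 4]

Reading degrees in the order [1, 2, 3, 4] gives [3, 3, 3, 3]; set D = diag(3, 3, 3, 3) and form L = D - A. Diagonalising L (or applying a numerical eigensolver to the 4x4 matrix) gives the spectrum above. There is one zero in the spectrum, matching the 1 component. The eigenvalues sum to 12, which equals trace(L) = 2|E|.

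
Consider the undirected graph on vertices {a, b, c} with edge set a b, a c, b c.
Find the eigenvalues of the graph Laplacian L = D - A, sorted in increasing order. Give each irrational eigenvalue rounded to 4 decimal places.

With the vertex order [a, b, c], the degrees are [2, 2, 2], giving D = diag(2, 2, 2) and L = D - A. Since every row of L sums to 0, the all-ones vector is in the kernel and 0 is an eigenvalue. The single zero eigenvalue shows the graph is connected. The largest eigenvalue, 3, is at most the vertex count 3. By the matrix-tree theorem the graph has (1/3) * product of the nonzero eigenvalues = 3 spanning trees.

[0, 3, 3]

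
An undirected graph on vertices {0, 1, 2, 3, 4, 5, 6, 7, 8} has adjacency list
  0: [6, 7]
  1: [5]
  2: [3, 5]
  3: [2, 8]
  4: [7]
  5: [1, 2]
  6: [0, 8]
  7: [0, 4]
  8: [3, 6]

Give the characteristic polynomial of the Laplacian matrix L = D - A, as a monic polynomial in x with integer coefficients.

Each diagonal entry of L is the vertex degree and each off-diagonal entry is -1 where an edge is present, 0 otherwise; in the order [0, 1, 2, 3, 4, 5, 6, 7, 8] the diagonal is [2, 1, 2, 2, 1, 2, 2, 2, 2]. L has integer entries, so p(x) = det(xI - L) has integer coefficients. Expanding the determinant yields x^9 - 16x^8 + 105x^7 - 364x^6 + 715x^5 - 792x^4 + 462x^3 - 120x^2 + 9x. The constant term is 0 because L is singular (the all-ones vector lies in its kernel). By the matrix-tree theorem the graph has (1/9) * product of the nonzero eigenvalues = 1 spanning tree.

x^9 - 16x^8 + 105x^7 - 364x^6 + 715x^5 - 792x^4 + 462x^3 - 120x^2 + 9x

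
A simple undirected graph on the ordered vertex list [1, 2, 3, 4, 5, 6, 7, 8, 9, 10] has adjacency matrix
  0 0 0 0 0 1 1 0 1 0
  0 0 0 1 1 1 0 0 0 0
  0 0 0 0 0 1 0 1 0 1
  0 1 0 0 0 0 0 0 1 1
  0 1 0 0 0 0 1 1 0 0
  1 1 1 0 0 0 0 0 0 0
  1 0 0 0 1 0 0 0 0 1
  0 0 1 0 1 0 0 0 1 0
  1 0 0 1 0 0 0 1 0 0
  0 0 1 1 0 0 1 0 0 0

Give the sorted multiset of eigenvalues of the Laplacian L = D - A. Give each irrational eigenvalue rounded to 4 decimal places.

[0, 2, 2, 2, 2, 2, 5, 5, 5, 5]

With the vertex order [1, 2, 3, 4, 5, 6, 7, 8, 9, 10], the degrees are [3, 3, 3, 3, 3, 3, 3, 3, 3, 3], giving D = diag(3, 3, 3, 3, 3, 3, 3, 3, 3, 3) and L = D - A. L is symmetric positive semidefinite, so every eigenvalue is real and nonnegative. By the matrix-tree theorem the graph has (1/10) * product of the nonzero eigenvalues = 2000 spanning trees.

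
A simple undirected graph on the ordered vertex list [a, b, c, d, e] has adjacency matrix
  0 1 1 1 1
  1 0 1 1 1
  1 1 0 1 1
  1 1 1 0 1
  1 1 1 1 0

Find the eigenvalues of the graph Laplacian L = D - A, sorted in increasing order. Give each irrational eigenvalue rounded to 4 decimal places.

[0, 5, 5, 5, 5]

Reading degrees in the order [a, b, c, d, e] gives [4, 4, 4, 4, 4]; set D = diag(4, 4, 4, 4, 4) and form L = D - A. Since every row of L sums to 0, the all-ones vector is in the kernel and 0 is an eigenvalue.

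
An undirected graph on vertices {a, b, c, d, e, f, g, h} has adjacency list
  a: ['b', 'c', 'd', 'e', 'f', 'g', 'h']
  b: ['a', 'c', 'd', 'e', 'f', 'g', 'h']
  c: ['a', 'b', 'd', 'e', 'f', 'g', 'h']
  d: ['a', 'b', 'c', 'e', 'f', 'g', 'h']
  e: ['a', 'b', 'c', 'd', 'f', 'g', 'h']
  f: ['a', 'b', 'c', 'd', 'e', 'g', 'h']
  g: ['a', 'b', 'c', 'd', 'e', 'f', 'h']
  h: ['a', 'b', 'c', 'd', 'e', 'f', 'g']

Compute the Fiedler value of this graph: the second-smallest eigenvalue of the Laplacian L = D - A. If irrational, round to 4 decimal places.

8

Reading degrees in the order [a, b, c, d, e, f, g, h] gives [7, 7, 7, 7, 7, 7, 7, 7]; set D = diag(7, 7, 7, 7, 7, 7, 7, 7) and form L = D - A. Computing the eigenvalues of L and sorting gives [0, 8, 8, 8, 8, 8, 8, 8]. The Fiedler value lambda_2 = 8 is strictly positive, so the graph is connected. The largest eigenvalue, 8, is at most the vertex count 8.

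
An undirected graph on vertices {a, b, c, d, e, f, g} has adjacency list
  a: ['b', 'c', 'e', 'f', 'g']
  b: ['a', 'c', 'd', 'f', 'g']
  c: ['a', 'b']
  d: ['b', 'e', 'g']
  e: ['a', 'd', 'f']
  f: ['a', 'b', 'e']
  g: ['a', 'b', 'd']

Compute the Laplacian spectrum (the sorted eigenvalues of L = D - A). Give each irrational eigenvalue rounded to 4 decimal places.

Each diagonal entry of L is the vertex degree and each off-diagonal entry is -1 where an edge is present, 0 otherwise; in the order [a, b, c, d, e, f, g] the diagonal is [5, 5, 2, 3, 3, 3, 3]. Since every row of L sums to 0, the all-ones vector is in the kernel and 0 is an eigenvalue. The largest eigenvalue, 6.4605, is at most the vertex count 7. By the matrix-tree theorem the graph has (1/7) * product of the nonzero eigenvalues = 315 spanning trees.

[0, 1.8013, 2.3004, 3.2865, 4.2391, 5.9122, 6.4605]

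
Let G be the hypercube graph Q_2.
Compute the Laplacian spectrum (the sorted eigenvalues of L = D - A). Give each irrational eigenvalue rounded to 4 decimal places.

The graph has 4 vertices and degree multiset [2, 2, 2, 2]; D is the diagonal matrix of degrees and L = D - A. Diagonalising L (or applying a numerical eigensolver to the 4x4 matrix) gives the spectrum above. The single zero eigenvalue shows the graph is connected. By the matrix-tree theorem the graph has (1/4) * product of the nonzero eigenvalues = 4 spanning trees.

[0, 2, 2, 4]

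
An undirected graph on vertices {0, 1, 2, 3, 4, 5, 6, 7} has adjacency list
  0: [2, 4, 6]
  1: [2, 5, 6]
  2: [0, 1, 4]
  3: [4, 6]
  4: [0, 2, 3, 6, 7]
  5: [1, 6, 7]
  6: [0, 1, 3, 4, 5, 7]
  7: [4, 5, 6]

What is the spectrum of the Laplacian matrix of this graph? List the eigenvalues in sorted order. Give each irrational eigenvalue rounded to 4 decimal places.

[0, 1.7287, 1.8958, 2.7070, 3.8343, 4.5983, 6.0480, 7.1878]

Each diagonal entry of L is the vertex degree and each off-diagonal entry is -1 where an edge is present, 0 otherwise; in the order [0, 1, 2, 3, 4, 5, 6, 7] the diagonal is [3, 3, 3, 2, 5, 3, 6, 3]. Since every row of L sums to 0, the all-ones vector is in the kernel and 0 is an eigenvalue. The single zero eigenvalue shows the graph is connected. By the matrix-tree theorem the graph has (1/8) * product of the nonzero eigenvalues = 850 spanning trees.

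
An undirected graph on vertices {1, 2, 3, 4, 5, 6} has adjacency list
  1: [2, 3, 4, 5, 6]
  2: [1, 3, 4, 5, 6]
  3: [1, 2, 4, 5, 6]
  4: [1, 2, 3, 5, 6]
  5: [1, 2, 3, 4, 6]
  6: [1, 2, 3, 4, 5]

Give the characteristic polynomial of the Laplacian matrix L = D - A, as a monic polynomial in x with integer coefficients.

x^6 - 30x^5 + 360x^4 - 2160x^3 + 6480x^2 - 7776x

Reading degrees in the order [1, 2, 3, 4, 5, 6] gives [5, 5, 5, 5, 5, 5]; set D = diag(5, 5, 5, 5, 5, 5) and form L = D - A. Computing det(xI - L) by cofactor expansion (or equivalently via sum-over-permutations) gives x^6 - 30x^5 + 360x^4 - 2160x^3 + 6480x^2 - 7776x. Since p(0) = det(-L) = 0, x divides p(x). There is one zero in the spectrum, matching the 1 component. By the matrix-tree theorem the graph has (1/6) * product of the nonzero eigenvalues = 1296 spanning trees.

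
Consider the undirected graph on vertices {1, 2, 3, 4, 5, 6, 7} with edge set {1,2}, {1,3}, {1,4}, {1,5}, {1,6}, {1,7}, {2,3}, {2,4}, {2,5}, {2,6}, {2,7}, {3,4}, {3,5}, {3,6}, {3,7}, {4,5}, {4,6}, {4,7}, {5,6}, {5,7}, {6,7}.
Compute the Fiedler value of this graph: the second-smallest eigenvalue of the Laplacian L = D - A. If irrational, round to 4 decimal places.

Reading degrees in the order [1, 2, 3, 4, 5, 6, 7] gives [6, 6, 6, 6, 6, 6, 6]; set D = diag(6, 6, 6, 6, 6, 6, 6) and form L = D - A. Computing the eigenvalues of L and sorting gives [0, 7, 7, 7, 7, 7, 7]. The Fiedler value lambda_2 = 7 is strictly positive, so the graph is connected. There is one zero in the spectrum, matching the 1 component. By the matrix-tree theorem the graph has (1/7) * product of the nonzero eigenvalues = 16807 spanning trees.

7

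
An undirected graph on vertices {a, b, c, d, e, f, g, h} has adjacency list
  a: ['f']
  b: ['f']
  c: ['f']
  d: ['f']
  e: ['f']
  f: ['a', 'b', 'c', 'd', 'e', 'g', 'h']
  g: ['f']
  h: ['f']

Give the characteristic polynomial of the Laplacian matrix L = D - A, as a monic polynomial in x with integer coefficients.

x^8 - 14x^7 + 63x^6 - 140x^5 + 175x^4 - 126x^3 + 49x^2 - 8x

Reading degrees in the order [a, b, c, d, e, f, g, h] gives [1, 1, 1, 1, 1, 7, 1, 1]; set D = diag(1, 1, 1, 1, 1, 7, 1, 1) and form L = D - A. Computing det(xI - L) by cofactor expansion (or equivalently via sum-over-permutations) gives x^8 - 14x^7 + 63x^6 - 140x^5 + 175x^4 - 126x^3 + 49x^2 - 8x. The coefficient of x^7 equals -trace(L) = -14, matching the sum of degrees. The largest eigenvalue, 8, is at most the vertex count 8. By the matrix-tree theorem the graph has (1/8) * product of the nonzero eigenvalues = 1 spanning tree.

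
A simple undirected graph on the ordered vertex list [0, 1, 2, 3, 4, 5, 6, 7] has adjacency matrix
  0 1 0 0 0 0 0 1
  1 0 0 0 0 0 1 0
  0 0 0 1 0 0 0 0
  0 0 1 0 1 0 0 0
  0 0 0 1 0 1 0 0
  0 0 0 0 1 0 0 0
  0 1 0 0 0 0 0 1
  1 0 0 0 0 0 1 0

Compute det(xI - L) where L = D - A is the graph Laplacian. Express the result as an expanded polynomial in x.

x^8 - 14x^7 + 78x^6 - 220x^5 + 328x^4 - 240x^3 + 64x^2

Each diagonal entry of L is the vertex degree and each off-diagonal entry is -1 where an edge is present, 0 otherwise; in the order [0, 1, 2, 3, 4, 5, 6, 7] the diagonal is [2, 2, 1, 2, 2, 1, 2, 2]. Computing det(xI - L) by cofactor expansion (or equivalently via sum-over-permutations) gives x^8 - 14x^7 + 78x^6 - 220x^5 + 328x^4 - 240x^3 + 64x^2. The coefficient of x^7 equals -trace(L) = -14, matching the sum of degrees. There are 2 zeros in the spectrum, matching the 2 components.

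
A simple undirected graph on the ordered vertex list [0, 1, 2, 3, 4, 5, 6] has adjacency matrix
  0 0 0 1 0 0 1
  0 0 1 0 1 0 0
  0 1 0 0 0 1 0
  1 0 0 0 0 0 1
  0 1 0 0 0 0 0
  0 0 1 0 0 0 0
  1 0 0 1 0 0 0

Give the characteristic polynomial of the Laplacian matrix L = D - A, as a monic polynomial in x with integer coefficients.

x^7 - 12x^6 + 55x^5 - 118x^4 + 114x^3 - 36x^2

Each diagonal entry of L is the vertex degree and each off-diagonal entry is -1 where an edge is present, 0 otherwise; in the order [0, 1, 2, 3, 4, 5, 6] the diagonal is [2, 2, 2, 2, 1, 1, 2]. Computing det(xI - L) by cofactor expansion (or equivalently via sum-over-permutations) gives x^7 - 12x^6 + 55x^5 - 118x^4 + 114x^3 - 36x^2. The constant term is 0 because L is singular (the all-ones vector lies in its kernel). The eigenvalues sum to 12, which equals trace(L) = 2|E|.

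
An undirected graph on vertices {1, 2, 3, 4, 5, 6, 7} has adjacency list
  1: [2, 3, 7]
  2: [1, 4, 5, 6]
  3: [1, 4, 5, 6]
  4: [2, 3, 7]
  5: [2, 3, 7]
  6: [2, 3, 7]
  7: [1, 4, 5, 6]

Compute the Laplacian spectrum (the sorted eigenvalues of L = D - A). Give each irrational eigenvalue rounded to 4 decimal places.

With the vertex order [1, 2, 3, 4, 5, 6, 7], the degrees are [3, 4, 4, 3, 3, 3, 4], giving D = diag(3, 4, 4, 3, 3, 3, 4) and L = D - A. Since every row of L sums to 0, the all-ones vector is in the kernel and 0 is an eigenvalue. The single zero eigenvalue shows the graph is connected. The largest eigenvalue, 7, is at most the vertex count 7.

[0, 3, 3, 3, 4, 4, 7]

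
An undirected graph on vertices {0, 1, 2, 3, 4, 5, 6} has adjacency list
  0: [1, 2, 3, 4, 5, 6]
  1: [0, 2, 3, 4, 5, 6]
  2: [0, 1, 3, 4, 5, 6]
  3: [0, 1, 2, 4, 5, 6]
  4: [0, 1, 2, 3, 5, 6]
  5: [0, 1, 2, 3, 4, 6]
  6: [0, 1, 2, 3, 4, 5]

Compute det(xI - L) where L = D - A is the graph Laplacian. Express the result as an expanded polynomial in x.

x^7 - 42x^6 + 735x^5 - 6860x^4 + 36015x^3 - 100842x^2 + 117649x

With the vertex order [0, 1, 2, 3, 4, 5, 6], the degrees are [6, 6, 6, 6, 6, 6, 6], giving D = diag(6, 6, 6, 6, 6, 6, 6) and L = D - A. The eigenvalues of L are [0, 7, 7, 7, 7, 7, 7]; the characteristic polynomial is the product of (x - lambda_i), which multiplies out to x^7 - 42x^6 + 735x^5 - 6860x^4 + 36015x^3 - 100842x^2 + 117649x. The constant term is 0 because L is singular (the all-ones vector lies in its kernel).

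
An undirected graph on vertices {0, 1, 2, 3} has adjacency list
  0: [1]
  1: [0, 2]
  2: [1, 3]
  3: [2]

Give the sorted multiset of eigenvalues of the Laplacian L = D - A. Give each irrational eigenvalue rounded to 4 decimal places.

[0, 0.5858, 2, 3.4142]

Each diagonal entry of L is the vertex degree and each off-diagonal entry is -1 where an edge is present, 0 otherwise; in the order [0, 1, 2, 3] the diagonal is [1, 2, 2, 1]. The multiplicity of 0 as a Laplacian eigenvalue equals the number of connected components. The single zero eigenvalue shows the graph is connected. The eigenvalues sum to 6, which equals trace(L) = 2|E|. There is one zero in the spectrum, matching the 1 component.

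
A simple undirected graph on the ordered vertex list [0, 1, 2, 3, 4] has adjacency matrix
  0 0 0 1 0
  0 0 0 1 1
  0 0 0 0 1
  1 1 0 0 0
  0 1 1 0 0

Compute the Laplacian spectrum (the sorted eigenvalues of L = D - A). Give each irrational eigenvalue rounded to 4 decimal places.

[0, 0.3820, 1.3820, 2.6180, 3.6180]

Reading degrees in the order [0, 1, 2, 3, 4] gives [1, 2, 1, 2, 2]; set D = diag(1, 2, 1, 2, 2) and form L = D - A. Since every row of L sums to 0, the all-ones vector is in the kernel and 0 is an eigenvalue. There is one zero in the spectrum, matching the 1 component. The eigenvalues sum to 8, which equals trace(L) = 2|E|.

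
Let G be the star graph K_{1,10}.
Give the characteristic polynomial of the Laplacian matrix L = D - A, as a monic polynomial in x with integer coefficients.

The graph has 11 vertices and degree multiset [10, 1, 1, 1, 1, 1, 1, 1, 1, 1, 1]; D is the diagonal matrix of degrees and L = D - A. The eigenvalues of L are [0, 1, 1, 1, 1, 1, 1, 1, 1, 1, 11]; the characteristic polynomial is the product of (x - lambda_i), which multiplies out to x^11 - 20x^10 + 135x^9 - 480x^8 + 1050x^7 - 1512x^6 + 1470x^5 - 960x^4 + 405x^3 - 100x^2 + 11x. The constant term is 0 because L is singular (the all-ones vector lies in its kernel). The eigenvalues sum to 20, which equals trace(L) = 2|E|.

x^11 - 20x^10 + 135x^9 - 480x^8 + 1050x^7 - 1512x^6 + 1470x^5 - 960x^4 + 405x^3 - 100x^2 + 11x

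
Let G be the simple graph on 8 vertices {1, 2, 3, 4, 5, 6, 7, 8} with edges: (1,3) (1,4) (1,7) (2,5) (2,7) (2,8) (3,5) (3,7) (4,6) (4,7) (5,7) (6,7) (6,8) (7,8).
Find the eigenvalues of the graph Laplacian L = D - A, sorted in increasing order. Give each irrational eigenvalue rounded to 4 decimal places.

[0, 1.7530, 1.7530, 3.4450, 3.4450, 4.8019, 4.8019, 8]

Each diagonal entry of L is the vertex degree and each off-diagonal entry is -1 where an edge is present, 0 otherwise; in the order [1, 2, 3, 4, 5, 6, 7, 8] the diagonal is [3, 3, 3, 3, 3, 3, 7, 3]. Since every row of L sums to 0, the all-ones vector is in the kernel and 0 is an eigenvalue. The largest eigenvalue, 8, is at most the vertex count 8.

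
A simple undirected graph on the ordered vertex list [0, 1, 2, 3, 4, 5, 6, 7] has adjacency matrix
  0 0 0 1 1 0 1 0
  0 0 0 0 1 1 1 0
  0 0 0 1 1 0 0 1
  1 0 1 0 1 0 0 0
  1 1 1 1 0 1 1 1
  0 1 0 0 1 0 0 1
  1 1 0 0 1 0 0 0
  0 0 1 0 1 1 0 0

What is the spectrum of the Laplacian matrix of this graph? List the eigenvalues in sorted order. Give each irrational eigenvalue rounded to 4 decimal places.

[0, 1.7530, 1.7530, 3.4450, 3.4450, 4.8019, 4.8019, 8]

Reading degrees in the order [0, 1, 2, 3, 4, 5, 6, 7] gives [3, 3, 3, 3, 7, 3, 3, 3]; set D = diag(3, 3, 3, 3, 7, 3, 3, 3) and form L = D - A. L is symmetric positive semidefinite, so every eigenvalue is real and nonnegative.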